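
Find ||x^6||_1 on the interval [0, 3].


Step 1: ||f||_1 = (integral_0^3 |x^6|^1 dx)^(1/1)
     = (integral_0^3 x^6 dx)^(1/1)
Step 2: integral_0^3 x^6 dx = [x^7/(7)] from 0 to 3 = 3^7/7
     = 2187/7 = 312.428571
Step 3: ||f||_1 = (312.428571)^(1/1) = 312.428571


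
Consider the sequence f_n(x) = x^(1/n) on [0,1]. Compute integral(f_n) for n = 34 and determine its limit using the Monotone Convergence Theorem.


At n = 34: f_34(x) = x^(1/34).
Step 1: integral(x^(1/34), 0, 1) = [x^(1/34+1) / (1/34+1)] from 0 to 1
     = 1 / (1/34 + 1) = 1 / ((34+1)/34) = 34/(34+1)
     = 34/35 = 0.971429
Step 2: As n -> infinity, f_n(x) = x^(1/n) -> 1 for x in (0,1], and f_n is increasing in n.
By MCT, lim_n integral(f_n) = integral(lim_n f_n) = integral(1, 0, 1) = 1.
Step 3: Verify convergence: 34/35 = 0.971429 -> 1


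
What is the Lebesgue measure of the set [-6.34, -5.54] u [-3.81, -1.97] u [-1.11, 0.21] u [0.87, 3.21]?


For pairwise disjoint intervals, m(union) = sum of lengths.
= (-5.54 - -6.34) + (-1.97 - -3.81) + (0.21 - -1.11) + (3.21 - 0.87)
= 0.8 + 1.84 + 1.32 + 2.34
= 6.3


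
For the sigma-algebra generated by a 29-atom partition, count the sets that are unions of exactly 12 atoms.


Each element of F is a union of some subset of the 29 atoms.
Elements that are unions of exactly 12 atoms correspond to 12-element subsets of the 29 atoms.
Count = C(29, 12) = 29! / (12! * 17!) = 51895935.


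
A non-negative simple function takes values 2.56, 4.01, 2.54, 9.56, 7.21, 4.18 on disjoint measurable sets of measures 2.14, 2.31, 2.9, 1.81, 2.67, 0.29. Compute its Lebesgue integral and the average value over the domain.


Step 1: Integral = sum(value_i * measure_i)
= 2.56*2.14 + 4.01*2.31 + 2.54*2.9 + 9.56*1.81 + 7.21*2.67 + 4.18*0.29
= 5.4784 + 9.2631 + 7.366 + 17.3036 + 19.2507 + 1.2122
= 59.874
Step 2: Total measure of domain = 2.14 + 2.31 + 2.9 + 1.81 + 2.67 + 0.29 = 12.12
Step 3: Average value = 59.874 / 12.12 = 4.940099


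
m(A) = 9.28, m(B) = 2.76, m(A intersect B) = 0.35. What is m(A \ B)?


m(A \ B) = m(A) - m(A n B)
= 9.28 - 0.35
= 8.93


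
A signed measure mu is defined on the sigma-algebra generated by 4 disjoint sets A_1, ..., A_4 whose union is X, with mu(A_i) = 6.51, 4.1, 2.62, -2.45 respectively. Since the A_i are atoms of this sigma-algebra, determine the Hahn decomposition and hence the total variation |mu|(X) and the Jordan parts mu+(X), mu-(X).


Step 1: Every measurable set is a union of atoms (the cells / points), so a Hahn decomposition is
  obtained by grouping atoms by sign: P = union of atoms with mu > 0, N = union of the remaining atoms.
  Atoms in P (indices): 1, 2, 3;  atoms in N (indices): 4
  Positive values: 6.51, 4.1, 2.62
  Negative values: -2.45
Step 2: mu+(X) = mu(P) = sum of positive atom values = 13.23
Step 3: mu-(X) = -mu(N) = sum of |negative atom values| = 2.45
Step 4: |mu|(X) = mu+(X) + mu-(X) = 13.23 + 2.45 = 15.68


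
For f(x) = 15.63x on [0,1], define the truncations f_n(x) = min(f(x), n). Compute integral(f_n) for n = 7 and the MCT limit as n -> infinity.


f(x) = 15.63x on [0,1]; f_n(x) = min(15.63x, n). At n = 7:
Step 1: f(x) reaches 7 at x = 7/15.63 = 0.447857
Step 2: integral(f_7) = integral(15.63x, 0, 0.447857) + integral(7, 0.447857, 1)
       = 15.63*0.447857^2/2 + 7*(1 - 0.447857)
       = 1.567498 + 3.865003
       = 5.432502
Step 3: As n -> infinity, f_n increases to f, so by MCT integral(f_n) -> integral(f) = 15.63/2 = 7.815.
Convergence: integral(f_7) = 5.432502 -> 7.815 as n -> infinity


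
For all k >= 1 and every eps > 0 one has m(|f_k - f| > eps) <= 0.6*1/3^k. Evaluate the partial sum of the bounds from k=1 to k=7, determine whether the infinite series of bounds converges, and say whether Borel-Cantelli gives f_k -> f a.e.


Step 1: List the terms 0.6*1/3^k for k = 1 to 7:
  k=1: 0.2
  k=2: 0.066667
  k=3: 0.022222
  k=4: 0.007407
  k=5: 0.002469
  k=6: 8.230453e-04
  k=7: 2.743484e-04
Step 2: Partial sum = 0.2 + 0.066667 + 0.022222 + 0.007407 + 0.002469 + 8.230453e-04 + 2.743484e-04
     = 0.299863
Step 3: The full series sum_(k>=1) 0.6*1/3^k converges (geometric series with ratio 1/3 < 1; a constant multiple of a convergent series converges).
Step 4: Fix eps > 0. Since sum_k m(|f_k - f| > eps) < infinity, the Borel-Cantelli lemma gives
        m(limsup_k {|f_k - f| > eps}) = 0, i.e. for a.e. x, |f_k(x) - f(x)| <= eps for all large k.
        Applying this with eps = 1/j for j = 1, 2, ... and intersecting the countably many full-measure sets,
        for a.e. x we get limsup_k |f_k(x) - f(x)| <= 1/j for every j, hence f_k -> f almost everywhere.
Conclusion: series converges; Borel-Cantelli yields f_k -> f a.e.


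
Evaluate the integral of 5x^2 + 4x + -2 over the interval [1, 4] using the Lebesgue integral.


The Lebesgue integral of a Riemann-integrable function agrees with the Riemann integral.
Antiderivative F(x) = (5/3)x^3 + (4/2)x^2 + -2x
F(4) = (5/3)*4^3 + (4/2)*4^2 + -2*4
     = (5/3)*64 + (4/2)*16 + -2*4
     = 106.666667 + 32 + -8
     = 130.666667
F(1) = 1.666667
Integral = F(4) - F(1) = 130.666667 - 1.666667 = 129


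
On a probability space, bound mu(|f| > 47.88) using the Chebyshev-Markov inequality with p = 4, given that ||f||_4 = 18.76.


Chebyshev/Markov inequality: mu(|f| > eps) <= (||f||_p / eps)^p
Step 1: ||f||_4 / eps = 18.76 / 47.88 = 0.391813
Step 2: Raise to power p = 4:
  (0.391813)^4 = 0.023568
Step 3: Therefore mu(|f| > 47.88) <= 0.023568


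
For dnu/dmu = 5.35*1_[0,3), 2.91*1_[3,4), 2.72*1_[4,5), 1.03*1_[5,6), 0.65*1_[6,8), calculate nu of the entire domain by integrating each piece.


Integrate each piece of the Radon-Nikodym derivative:
Step 1: integral_0^3 5.35 dx = 5.35*(3-0) = 5.35*3 = 16.05
Step 2: integral_3^4 2.91 dx = 2.91*(4-3) = 2.91*1 = 2.91
Step 3: integral_4^5 2.72 dx = 2.72*(5-4) = 2.72*1 = 2.72
Step 4: integral_5^6 1.03 dx = 1.03*(6-5) = 1.03*1 = 1.03
Step 5: integral_6^8 0.65 dx = 0.65*(8-6) = 0.65*2 = 1.3
Total: 16.05 + 2.91 + 2.72 + 1.03 + 1.3 = 24.01


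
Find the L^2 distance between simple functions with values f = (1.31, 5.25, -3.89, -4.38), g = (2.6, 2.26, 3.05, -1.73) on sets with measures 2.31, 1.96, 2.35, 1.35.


Step 1: Compute differences f_i - g_i:
  1.31 - 2.6 = -1.29
  5.25 - 2.26 = 2.99
  -3.89 - 3.05 = -6.94
  -4.38 - -1.73 = -2.65
Step 2: Compute |diff|^2 * measure for each set:
  |-1.29|^2 * 2.31 = 1.6641 * 2.31 = 3.844071
  |2.99|^2 * 1.96 = 8.9401 * 1.96 = 17.522596
  |-6.94|^2 * 2.35 = 48.1636 * 2.35 = 113.18446
  |-2.65|^2 * 1.35 = 7.0225 * 1.35 = 9.480375
Step 3: Sum = 144.031502
Step 4: ||f-g||_2 = (144.031502)^(1/2) = 12.001313


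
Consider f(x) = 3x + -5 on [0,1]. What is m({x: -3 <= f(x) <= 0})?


f^(-1)([-3, 0]) = {x : -3 <= 3x + -5 <= 0}
Solving: (-3 - -5)/3 <= x <= (0 - -5)/3
= [0.666667, 1.666667]
Intersecting with [0,1]: [0.666667, 1]
Measure = 1 - 0.666667 = 0.333333


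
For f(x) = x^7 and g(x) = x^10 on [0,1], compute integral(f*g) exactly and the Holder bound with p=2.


Step 1: Exact integral of f*g = integral(x^17, 0, 1) = 1/18
     = 0.055556
Step 2: Holder bound with p=2, q=2:
  ||f||_p = (integral x^14 dx)^(1/2) = (1/15)^(1/2) = 0.258199
  ||g||_q = (integral x^20 dx)^(1/2) = (1/21)^(1/2) = 0.218218
Step 3: Holder bound = ||f||_p * ||g||_q = 0.258199 * 0.218218 = 0.056344
Verification: 0.055556 <= 0.056344 (Holder holds)


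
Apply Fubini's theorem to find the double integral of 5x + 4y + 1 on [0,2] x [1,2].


By Fubini, integrate in x first, then y.
Step 1: Fix y, integrate over x in [0,2]:
  integral(5x + 4y + 1, x=0..2)
  = 5*(2^2 - 0^2)/2 + (4y + 1)*(2 - 0)
  = 10 + (4y + 1)*2
  = 10 + 8y + 2
  = 12 + 8y
Step 2: Integrate over y in [1,2]:
  integral(12 + 8y, y=1..2)
  = 12*1 + 8*(2^2 - 1^2)/2
  = 12 + 12
  = 24


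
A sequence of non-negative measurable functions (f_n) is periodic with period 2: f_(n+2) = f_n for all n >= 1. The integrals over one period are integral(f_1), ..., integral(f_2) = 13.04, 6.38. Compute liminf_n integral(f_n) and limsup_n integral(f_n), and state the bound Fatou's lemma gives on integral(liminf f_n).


The sequence (integral(f_n)) is periodic with period 2, repeating the values 13.04, 6.38 indefinitely.
Step 1: For a periodic sequence, every tail (a_m, a_(m+1), ...) contains all 2 period values infinitely often.
Step 2: Hence inf of every tail = min of the period values = min(13.04, 6.38) = 6.38.
        liminf_n integral(f_n) = sup over m of (inf of tail from m) = 6.38.
Step 3: Similarly sup of every tail = max of the period values = 13.04.
        limsup_n integral(f_n) = 13.04.
Step 4: Fatou's lemma: integral(liminf_n f_n) <= liminf_n integral(f_n) = 6.38.
        So the integral of the pointwise liminf is at most 6.38.


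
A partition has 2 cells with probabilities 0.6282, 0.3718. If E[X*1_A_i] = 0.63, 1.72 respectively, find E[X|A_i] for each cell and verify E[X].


For each cell A_i: E[X|A_i] = E[X*1_A_i] / P(A_i)
Step 1: E[X|A_1] = 0.63 / 0.6282 = 1.002865
Step 2: E[X|A_2] = 1.72 / 0.3718 = 4.626143
Verification: E[X] = sum E[X*1_A_i] = 0.63 + 1.72 = 2.35


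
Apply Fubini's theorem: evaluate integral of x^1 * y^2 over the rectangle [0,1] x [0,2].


By Fubini's theorem, the double integral factors as a product of single integrals:
Step 1: integral_0^1 x^1 dx = [x^2/2] from 0 to 1
     = 1^2/2 = 0.5
Step 2: integral_0^2 y^2 dy = [y^3/3] from 0 to 2
     = 2^3/3 = 2.666667
Step 3: Double integral = 0.5 * 2.666667 = 1.333333


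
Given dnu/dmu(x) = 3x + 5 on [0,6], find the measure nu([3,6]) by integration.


nu(A) = integral_A (dnu/dmu) dmu = integral_3^6 (3x + 5) dx
Step 1: Antiderivative F(x) = (3/2)x^2 + 5x
Step 2: F(6) = (3/2)*6^2 + 5*6 = 54 + 30 = 84
Step 3: F(3) = (3/2)*3^2 + 5*3 = 13.5 + 15 = 28.5
Step 4: nu([3,6]) = F(6) - F(3) = 84 - 28.5 = 55.5


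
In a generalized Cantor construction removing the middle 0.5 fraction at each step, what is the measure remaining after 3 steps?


Step 1: At each step, fraction remaining = 1 - 0.5 = 0.5
Step 2: After 3 steps, measure = (0.5)^3
Step 3: Computing the power step by step:
  After step 1: 0.5
  After step 2: 0.25
  After step 3: 0.125
Result = 0.125


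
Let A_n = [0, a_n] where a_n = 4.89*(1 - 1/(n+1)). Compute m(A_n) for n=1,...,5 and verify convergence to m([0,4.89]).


By continuity of measure from below: if A_n increases to A, then m(A_n) -> m(A).
Here A = [0, 4.89], so m(A) = 4.89
Step 1: a_1 = 4.89*(1 - 1/2) = 2.445, m(A_1) = 2.445
Step 2: a_2 = 4.89*(1 - 1/3) = 3.26, m(A_2) = 3.26
Step 3: a_3 = 4.89*(1 - 1/4) = 3.6675, m(A_3) = 3.6675
Step 4: a_4 = 4.89*(1 - 1/5) = 3.912, m(A_4) = 3.912
Step 5: a_5 = 4.89*(1 - 1/6) = 4.075, m(A_5) = 4.075
Limit: m(A_n) -> m([0,4.89]) = 4.89


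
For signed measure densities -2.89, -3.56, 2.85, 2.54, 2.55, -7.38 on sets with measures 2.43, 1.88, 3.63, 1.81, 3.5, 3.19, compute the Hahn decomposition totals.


Step 1: Compute signed measure on each set:
  Set 1: -2.89 * 2.43 = -7.0227
  Set 2: -3.56 * 1.88 = -6.6928
  Set 3: 2.85 * 3.63 = 10.3455
  Set 4: 2.54 * 1.81 = 4.5974
  Set 5: 2.55 * 3.5 = 8.925
  Set 6: -7.38 * 3.19 = -23.5422
Step 2: Total signed measure = (-7.0227) + (-6.6928) + (10.3455) + (4.5974) + (8.925) + (-23.5422)
     = -13.3898
Step 3: Positive part mu+(X) = sum of positive contributions = 23.8679
Step 4: Negative part mu-(X) = |sum of negative contributions| = 37.2577


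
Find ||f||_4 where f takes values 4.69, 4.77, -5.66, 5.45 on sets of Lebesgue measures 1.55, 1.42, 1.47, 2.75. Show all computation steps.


Step 1: Compute |f_i|^4 for each value:
  |4.69|^4 = 483.828415
  |4.77|^4 = 517.694458
  |-5.66|^4 = 1026.279667
  |5.45|^4 = 882.238506
Step 2: Multiply by measures and sum:
  483.828415 * 1.55 = 749.934044
  517.694458 * 1.42 = 735.126131
  1026.279667 * 1.47 = 1508.631111
  882.238506 * 2.75 = 2426.155892
Sum = 749.934044 + 735.126131 + 1508.631111 + 2426.155892 = 5419.847178
Step 3: Take the p-th root:
||f||_4 = (5419.847178)^(1/4) = 8.580187


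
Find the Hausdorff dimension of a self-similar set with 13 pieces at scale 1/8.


For a self-similar set with N copies scaled by 1/r:
dim_H = log(N)/log(r) = log(13)/log(8)
= 2.564949/2.079442
= 1.23348


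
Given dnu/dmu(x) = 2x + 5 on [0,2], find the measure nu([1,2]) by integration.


nu(A) = integral_A (dnu/dmu) dmu = integral_1^2 (2x + 5) dx
Step 1: Antiderivative F(x) = (2/2)x^2 + 5x
Step 2: F(2) = (2/2)*2^2 + 5*2 = 4 + 10 = 14
Step 3: F(1) = (2/2)*1^2 + 5*1 = 1 + 5 = 6
Step 4: nu([1,2]) = F(2) - F(1) = 14 - 6 = 8


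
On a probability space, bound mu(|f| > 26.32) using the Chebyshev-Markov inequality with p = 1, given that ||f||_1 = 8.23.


Chebyshev/Markov inequality: mu(|f| > eps) <= (||f||_p / eps)^p
Step 1: ||f||_1 / eps = 8.23 / 26.32 = 0.31269
Step 2: Raise to power p = 1:
  (0.31269)^1 = 0.31269
Step 3: Therefore mu(|f| > 26.32) <= 0.31269


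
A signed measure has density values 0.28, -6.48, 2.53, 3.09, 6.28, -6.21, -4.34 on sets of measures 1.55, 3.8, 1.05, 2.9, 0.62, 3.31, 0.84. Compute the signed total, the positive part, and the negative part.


Step 1: Compute signed measure on each set:
  Set 1: 0.28 * 1.55 = 0.434
  Set 2: -6.48 * 3.8 = -24.624
  Set 3: 2.53 * 1.05 = 2.6565
  Set 4: 3.09 * 2.9 = 8.961
  Set 5: 6.28 * 0.62 = 3.8936
  Set 6: -6.21 * 3.31 = -20.5551
  Set 7: -4.34 * 0.84 = -3.6456
Step 2: Total signed measure = (0.434) + (-24.624) + (2.6565) + (8.961) + (3.8936) + (-20.5551) + (-3.6456)
     = -32.8796
Step 3: Positive part mu+(X) = sum of positive contributions = 15.9451
Step 4: Negative part mu-(X) = |sum of negative contributions| = 48.8247


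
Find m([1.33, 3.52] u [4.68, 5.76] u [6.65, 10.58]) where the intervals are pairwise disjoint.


For pairwise disjoint intervals, m(union) = sum of lengths.
= (3.52 - 1.33) + (5.76 - 4.68) + (10.58 - 6.65)
= 2.19 + 1.08 + 3.93
= 7.2


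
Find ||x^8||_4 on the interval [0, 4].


Step 1: ||f||_4 = (integral_0^4 |x^8|^4 dx)^(1/4)
     = (integral_0^4 x^32 dx)^(1/4)
Step 2: integral_0^4 x^32 dx = [x^33/(33)] from 0 to 4 = 4^33/33
     = 73786976294838206464/33 = 2.235969e+18
Step 3: ||f||_4 = (2.235969e+18)^(1/4) = 38669.311845


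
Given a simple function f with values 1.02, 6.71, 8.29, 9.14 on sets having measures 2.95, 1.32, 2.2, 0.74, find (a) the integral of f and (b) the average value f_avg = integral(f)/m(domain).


Step 1: Integral = sum(value_i * measure_i)
= 1.02*2.95 + 6.71*1.32 + 8.29*2.2 + 9.14*0.74
= 3.009 + 8.8572 + 18.238 + 6.7636
= 36.8678
Step 2: Total measure of domain = 2.95 + 1.32 + 2.2 + 0.74 = 7.21
Step 3: Average value = 36.8678 / 7.21 = 5.113426


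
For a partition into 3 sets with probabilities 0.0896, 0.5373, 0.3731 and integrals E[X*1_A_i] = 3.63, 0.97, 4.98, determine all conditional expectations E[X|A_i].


For each cell A_i: E[X|A_i] = E[X*1_A_i] / P(A_i)
Step 1: E[X|A_1] = 3.63 / 0.0896 = 40.513393
Step 2: E[X|A_2] = 0.97 / 0.5373 = 1.805323
Step 3: E[X|A_3] = 4.98 / 0.3731 = 13.347628
Verification: E[X] = sum E[X*1_A_i] = 3.63 + 0.97 + 4.98 = 9.58


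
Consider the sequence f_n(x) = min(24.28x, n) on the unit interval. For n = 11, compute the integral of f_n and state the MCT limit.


f(x) = 24.28x on [0,1]; f_n(x) = min(24.28x, n). At n = 11:
Step 1: f(x) reaches 11 at x = 11/24.28 = 0.453048
Step 2: integral(f_11) = integral(24.28x, 0, 0.453048) + integral(11, 0.453048, 1)
       = 24.28*0.453048^2/2 + 11*(1 - 0.453048)
       = 2.491763 + 6.016474
       = 8.508237
Step 3: As n -> infinity, f_n increases to f, so by MCT integral(f_n) -> integral(f) = 24.28/2 = 12.14.
Convergence: integral(f_11) = 8.508237 -> 12.14 as n -> infinity


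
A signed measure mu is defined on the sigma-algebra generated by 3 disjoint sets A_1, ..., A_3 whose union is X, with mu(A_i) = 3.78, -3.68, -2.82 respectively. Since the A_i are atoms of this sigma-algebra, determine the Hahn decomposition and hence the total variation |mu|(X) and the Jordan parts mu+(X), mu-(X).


Step 1: Every measurable set is a union of atoms (the cells / points), so a Hahn decomposition is
  obtained by grouping atoms by sign: P = union of atoms with mu > 0, N = union of the remaining atoms.
  Atoms in P (indices): 1;  atoms in N (indices): 2, 3
  Positive values: 3.78
  Negative values: -3.68, -2.82
Step 2: mu+(X) = mu(P) = sum of positive atom values = 3.78
Step 3: mu-(X) = -mu(N) = sum of |negative atom values| = 6.5
Step 4: |mu|(X) = mu+(X) + mu-(X) = 3.78 + 6.5 = 10.28


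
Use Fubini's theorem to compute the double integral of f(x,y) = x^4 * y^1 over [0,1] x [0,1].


By Fubini's theorem, the double integral factors as a product of single integrals:
Step 1: integral_0^1 x^4 dx = [x^5/5] from 0 to 1
     = 1^5/5 = 0.2
Step 2: integral_0^1 y^1 dy = [y^2/2] from 0 to 1
     = 1^2/2 = 0.5
Step 3: Double integral = 0.2 * 0.5 = 0.1


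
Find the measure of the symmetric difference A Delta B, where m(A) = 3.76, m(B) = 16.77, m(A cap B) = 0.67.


m(A Delta B) = m(A) + m(B) - 2*m(A n B)
= 3.76 + 16.77 - 2*0.67
= 3.76 + 16.77 - 1.34
= 19.19


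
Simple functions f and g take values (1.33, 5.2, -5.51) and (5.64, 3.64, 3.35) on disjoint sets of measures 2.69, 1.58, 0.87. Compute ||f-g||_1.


Step 1: Compute differences f_i - g_i:
  1.33 - 5.64 = -4.31
  5.2 - 3.64 = 1.56
  -5.51 - 3.35 = -8.86
Step 2: Compute |diff|^1 * measure for each set:
  |-4.31|^1 * 2.69 = 4.31 * 2.69 = 11.5939
  |1.56|^1 * 1.58 = 1.56 * 1.58 = 2.4648
  |-8.86|^1 * 0.87 = 8.86 * 0.87 = 7.7082
Step 3: Sum = 21.7669
Step 4: ||f-g||_1 = (21.7669)^(1/1) = 21.7669


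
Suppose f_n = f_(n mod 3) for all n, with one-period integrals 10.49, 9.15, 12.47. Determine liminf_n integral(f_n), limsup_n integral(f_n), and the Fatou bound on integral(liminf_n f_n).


The sequence (integral(f_n)) is periodic with period 3, repeating the values 10.49, 9.15, 12.47 indefinitely.
Step 1: For a periodic sequence, every tail (a_m, a_(m+1), ...) contains all 3 period values infinitely often.
Step 2: Hence inf of every tail = min of the period values = min(10.49, 9.15, 12.47) = 9.15.
        liminf_n integral(f_n) = sup over m of (inf of tail from m) = 9.15.
Step 3: Similarly sup of every tail = max of the period values = 12.47.
        limsup_n integral(f_n) = 12.47.
Step 4: Fatou's lemma: integral(liminf_n f_n) <= liminf_n integral(f_n) = 9.15.
        So the integral of the pointwise liminf is at most 9.15.


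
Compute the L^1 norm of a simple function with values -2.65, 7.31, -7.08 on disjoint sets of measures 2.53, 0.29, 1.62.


Step 1: Compute |f_i|^1 for each value:
  |-2.65|^1 = 2.65
  |7.31|^1 = 7.31
  |-7.08|^1 = 7.08
Step 2: Multiply by measures and sum:
  2.65 * 2.53 = 6.7045
  7.31 * 0.29 = 2.1199
  7.08 * 1.62 = 11.4696
Sum = 6.7045 + 2.1199 + 11.4696 = 20.294
Step 3: Take the p-th root:
||f||_1 = (20.294)^(1/1) = 20.294


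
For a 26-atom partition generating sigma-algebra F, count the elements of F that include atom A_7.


Each element of F is a union of some subset S of the 26 atoms.
The element contains A_7 iff A_7 is in S.
So we count subsets S of {A_1,...,A_26} with A_7 in S: choose freely among the other 25 atoms.
Count = 2^(26-1) = 2^25 = 33554432.


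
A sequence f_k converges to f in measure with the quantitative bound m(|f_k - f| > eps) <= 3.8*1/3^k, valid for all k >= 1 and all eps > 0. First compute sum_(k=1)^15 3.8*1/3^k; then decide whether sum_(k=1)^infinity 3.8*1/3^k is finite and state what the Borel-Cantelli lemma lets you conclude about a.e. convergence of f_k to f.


Step 1: List the terms 3.8*1/3^k for k = 1 to 15:
  k=1: 1.266667
  k=2: 0.422222
  k=3: 0.140741
  k=4: 0.046914
  k=5: 0.015638
  k=6: 0.005213
  k=7: 0.001738
  k=8: 5.791800e-04
  k=9: 1.930600e-04
  k=10: 6.435333e-05
  k=11: 2.145111e-05
  k=12: 7.150370e-06
  k=13: 2.383457e-06
  k=14: 7.944856e-07
  k=15: 2.648285e-07
Step 2: Partial sum = 1.266667 + 0.422222 + 0.140741 + 0.046914 + 0.015638 + 0.005213 + 0.001738 + 5.791800e-04 + 1.930600e-04 + 6.435333e-05 + 2.145111e-05 + 7.150370e-06 + 2.383457e-06 + 7.944856e-07 + 2.648285e-07
     = 1.9
Step 3: The full series sum_(k>=1) 3.8*1/3^k converges (geometric series with ratio 1/3 < 1; a constant multiple of a convergent series converges).
Step 4: Fix eps > 0. Since sum_k m(|f_k - f| > eps) < infinity, the Borel-Cantelli lemma gives
        m(limsup_k {|f_k - f| > eps}) = 0, i.e. for a.e. x, |f_k(x) - f(x)| <= eps for all large k.
        Applying this with eps = 1/j for j = 1, 2, ... and intersecting the countably many full-measure sets,
        for a.e. x we get limsup_k |f_k(x) - f(x)| <= 1/j for every j, hence f_k -> f almost everywhere.
Conclusion: series converges; Borel-Cantelli yields f_k -> f a.e.


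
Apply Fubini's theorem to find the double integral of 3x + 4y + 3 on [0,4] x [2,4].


By Fubini, integrate in x first, then y.
Step 1: Fix y, integrate over x in [0,4]:
  integral(3x + 4y + 3, x=0..4)
  = 3*(4^2 - 0^2)/2 + (4y + 3)*(4 - 0)
  = 24 + (4y + 3)*4
  = 24 + 16y + 12
  = 36 + 16y
Step 2: Integrate over y in [2,4]:
  integral(36 + 16y, y=2..4)
  = 36*2 + 16*(4^2 - 2^2)/2
  = 72 + 96
  = 168


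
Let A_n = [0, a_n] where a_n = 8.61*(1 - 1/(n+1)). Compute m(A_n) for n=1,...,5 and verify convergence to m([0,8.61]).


By continuity of measure from below: if A_n increases to A, then m(A_n) -> m(A).
Here A = [0, 8.61], so m(A) = 8.61
Step 1: a_1 = 8.61*(1 - 1/2) = 4.305, m(A_1) = 4.305
Step 2: a_2 = 8.61*(1 - 1/3) = 5.74, m(A_2) = 5.74
Step 3: a_3 = 8.61*(1 - 1/4) = 6.4575, m(A_3) = 6.4575
Step 4: a_4 = 8.61*(1 - 1/5) = 6.888, m(A_4) = 6.888
Step 5: a_5 = 8.61*(1 - 1/6) = 7.175, m(A_5) = 7.175
Limit: m(A_n) -> m([0,8.61]) = 8.61


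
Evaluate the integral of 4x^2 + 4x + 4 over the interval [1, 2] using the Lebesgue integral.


The Lebesgue integral of a Riemann-integrable function agrees with the Riemann integral.
Antiderivative F(x) = (4/3)x^3 + (4/2)x^2 + 4x
F(2) = (4/3)*2^3 + (4/2)*2^2 + 4*2
     = (4/3)*8 + (4/2)*4 + 4*2
     = 10.666667 + 8 + 8
     = 26.666667
F(1) = 7.333333
Integral = F(2) - F(1) = 26.666667 - 7.333333 = 19.333333


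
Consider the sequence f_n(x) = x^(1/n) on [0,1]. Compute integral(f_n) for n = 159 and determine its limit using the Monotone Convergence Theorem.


At n = 159: f_159(x) = x^(1/159).
Step 1: integral(x^(1/159), 0, 1) = [x^(1/159+1) / (1/159+1)] from 0 to 1
     = 1 / (1/159 + 1) = 1 / ((159+1)/159) = 159/(159+1)
     = 159/160 = 0.99375
Step 2: As n -> infinity, f_n(x) = x^(1/n) -> 1 for x in (0,1], and f_n is increasing in n.
By MCT, lim_n integral(f_n) = integral(lim_n f_n) = integral(1, 0, 1) = 1.
Step 3: Verify convergence: 159/160 = 0.99375 -> 1


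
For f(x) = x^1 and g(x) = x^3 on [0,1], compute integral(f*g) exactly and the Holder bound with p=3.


Step 1: Exact integral of f*g = integral(x^4, 0, 1) = 1/5
     = 0.2
Step 2: Holder bound with p=3, q=1.5:
  ||f||_p = (integral x^3 dx)^(1/3) = (1/4)^(1/3) = 0.629961
  ||g||_q = (integral x^4.5 dx)^(1/1.5) = (1/5.5)^(1/1.5) = 0.320941
Step 3: Holder bound = ||f||_p * ||g||_q = 0.629961 * 0.320941 = 0.20218
Verification: 0.2 <= 0.20218 (Holder holds)


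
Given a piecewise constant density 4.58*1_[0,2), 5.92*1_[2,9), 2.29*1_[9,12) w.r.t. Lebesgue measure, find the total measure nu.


Integrate each piece of the Radon-Nikodym derivative:
Step 1: integral_0^2 4.58 dx = 4.58*(2-0) = 4.58*2 = 9.16
Step 2: integral_2^9 5.92 dx = 5.92*(9-2) = 5.92*7 = 41.44
Step 3: integral_9^12 2.29 dx = 2.29*(12-9) = 2.29*3 = 6.87
Total: 9.16 + 41.44 + 6.87 = 57.47


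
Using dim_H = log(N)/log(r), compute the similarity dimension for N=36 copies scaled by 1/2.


For a self-similar set with N copies scaled by 1/r:
dim_H = log(N)/log(r) = log(36)/log(2)
= 3.583519/0.693147
= 5.169925


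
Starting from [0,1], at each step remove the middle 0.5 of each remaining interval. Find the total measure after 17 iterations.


Step 1: At each step, fraction remaining = 1 - 0.5 = 0.5
Step 2: After 17 steps, measure = (0.5)^17
Result = 7.629395e-06


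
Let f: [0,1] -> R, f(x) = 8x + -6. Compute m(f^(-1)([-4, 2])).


f^(-1)([-4, 2]) = {x : -4 <= 8x + -6 <= 2}
Solving: (-4 - -6)/8 <= x <= (2 - -6)/8
= [0.25, 1]
Intersecting with [0,1]: [0.25, 1]
Measure = 1 - 0.25 = 0.75


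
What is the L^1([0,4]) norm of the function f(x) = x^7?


Step 1: ||f||_1 = (integral_0^4 |x^7|^1 dx)^(1/1)
     = (integral_0^4 x^7 dx)^(1/1)
Step 2: integral_0^4 x^7 dx = [x^8/(8)] from 0 to 4 = 4^8/8
     = 65536/8 = 8192
Step 3: ||f||_1 = (8192)^(1/1) = 8192


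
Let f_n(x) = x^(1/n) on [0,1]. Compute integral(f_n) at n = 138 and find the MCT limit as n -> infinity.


At n = 138: f_138(x) = x^(1/138).
Step 1: integral(x^(1/138), 0, 1) = [x^(1/138+1) / (1/138+1)] from 0 to 1
     = 1 / (1/138 + 1) = 1 / ((138+1)/138) = 138/(138+1)
     = 138/139 = 0.992806
Step 2: As n -> infinity, f_n(x) = x^(1/n) -> 1 for x in (0,1], and f_n is increasing in n.
By MCT, lim_n integral(f_n) = integral(lim_n f_n) = integral(1, 0, 1) = 1.
Step 3: Verify convergence: 138/139 = 0.992806 -> 1


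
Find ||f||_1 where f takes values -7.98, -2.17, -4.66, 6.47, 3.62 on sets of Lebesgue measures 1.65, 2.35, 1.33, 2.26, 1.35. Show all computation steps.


Step 1: Compute |f_i|^1 for each value:
  |-7.98|^1 = 7.98
  |-2.17|^1 = 2.17
  |-4.66|^1 = 4.66
  |6.47|^1 = 6.47
  |3.62|^1 = 3.62
Step 2: Multiply by measures and sum:
  7.98 * 1.65 = 13.167
  2.17 * 2.35 = 5.0995
  4.66 * 1.33 = 6.1978
  6.47 * 2.26 = 14.6222
  3.62 * 1.35 = 4.887
Sum = 13.167 + 5.0995 + 6.1978 + 14.6222 + 4.887 = 43.9735
Step 3: Take the p-th root:
||f||_1 = (43.9735)^(1/1) = 43.9735


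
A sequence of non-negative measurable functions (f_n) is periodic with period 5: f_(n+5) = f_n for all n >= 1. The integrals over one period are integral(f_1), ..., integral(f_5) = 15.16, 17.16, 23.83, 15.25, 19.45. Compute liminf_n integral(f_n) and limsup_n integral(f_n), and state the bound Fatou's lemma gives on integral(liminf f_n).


The sequence (integral(f_n)) is periodic with period 5, repeating the values 15.16, 17.16, 23.83, 15.25, 19.45 indefinitely.
Step 1: For a periodic sequence, every tail (a_m, a_(m+1), ...) contains all 5 period values infinitely often.
Step 2: Hence inf of every tail = min of the period values = min(15.16, 17.16, 23.83, 15.25, 19.45) = 15.16.
        liminf_n integral(f_n) = sup over m of (inf of tail from m) = 15.16.
Step 3: Similarly sup of every tail = max of the period values = 23.83.
        limsup_n integral(f_n) = 23.83.
Step 4: Fatou's lemma: integral(liminf_n f_n) <= liminf_n integral(f_n) = 15.16.
        So the integral of the pointwise liminf is at most 15.16.


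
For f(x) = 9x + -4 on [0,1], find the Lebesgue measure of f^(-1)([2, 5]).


f^(-1)([2, 5]) = {x : 2 <= 9x + -4 <= 5}
Solving: (2 - -4)/9 <= x <= (5 - -4)/9
= [0.666667, 1]
Intersecting with [0,1]: [0.666667, 1]
Measure = 1 - 0.666667 = 0.333333


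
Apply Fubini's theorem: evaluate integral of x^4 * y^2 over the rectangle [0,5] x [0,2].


By Fubini's theorem, the double integral factors as a product of single integrals:
Step 1: integral_0^5 x^4 dx = [x^5/5] from 0 to 5
     = 5^5/5 = 625
Step 2: integral_0^2 y^2 dy = [y^3/3] from 0 to 2
     = 2^3/3 = 2.666667
Step 3: Double integral = 625 * 2.666667 = 1666.666667


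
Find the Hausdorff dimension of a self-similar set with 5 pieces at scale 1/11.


For a self-similar set with N copies scaled by 1/r:
dim_H = log(N)/log(r) = log(5)/log(11)
= 1.609438/2.397895
= 0.671188


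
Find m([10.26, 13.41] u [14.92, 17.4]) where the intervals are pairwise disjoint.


For pairwise disjoint intervals, m(union) = sum of lengths.
= (13.41 - 10.26) + (17.4 - 14.92)
= 3.15 + 2.48
= 5.63


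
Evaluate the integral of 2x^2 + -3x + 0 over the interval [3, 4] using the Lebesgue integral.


The Lebesgue integral of a Riemann-integrable function agrees with the Riemann integral.
Antiderivative F(x) = (2/3)x^3 + (-3/2)x^2 + 0x
F(4) = (2/3)*4^3 + (-3/2)*4^2 + 0*4
     = (2/3)*64 + (-3/2)*16 + 0*4
     = 42.666667 + -24 + 0
     = 18.666667
F(3) = 4.5
Integral = F(4) - F(3) = 18.666667 - 4.5 = 14.166667


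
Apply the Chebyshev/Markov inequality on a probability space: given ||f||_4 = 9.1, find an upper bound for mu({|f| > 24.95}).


Chebyshev/Markov inequality: mu(|f| > eps) <= (||f||_p / eps)^p
Step 1: ||f||_4 / eps = 9.1 / 24.95 = 0.364729
Step 2: Raise to power p = 4:
  (0.364729)^4 = 0.017696
Step 3: Therefore mu(|f| > 24.95) <= 0.017696


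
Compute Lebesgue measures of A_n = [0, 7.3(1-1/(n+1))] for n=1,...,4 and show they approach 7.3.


By continuity of measure from below: if A_n increases to A, then m(A_n) -> m(A).
Here A = [0, 7.3], so m(A) = 7.3
Step 1: a_1 = 7.3*(1 - 1/2) = 3.65, m(A_1) = 3.65
Step 2: a_2 = 7.3*(1 - 1/3) = 4.8667, m(A_2) = 4.8667
Step 3: a_3 = 7.3*(1 - 1/4) = 5.475, m(A_3) = 5.475
Step 4: a_4 = 7.3*(1 - 1/5) = 5.84, m(A_4) = 5.84
Limit: m(A_n) -> m([0,7.3]) = 7.3


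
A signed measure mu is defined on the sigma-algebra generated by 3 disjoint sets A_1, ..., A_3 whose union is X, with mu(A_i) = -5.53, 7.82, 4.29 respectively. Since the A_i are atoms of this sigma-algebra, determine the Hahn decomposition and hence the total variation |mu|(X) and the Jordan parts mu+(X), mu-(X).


Step 1: Every measurable set is a union of atoms (the cells / points), so a Hahn decomposition is
  obtained by grouping atoms by sign: P = union of atoms with mu > 0, N = union of the remaining atoms.
  Atoms in P (indices): 2, 3;  atoms in N (indices): 1
  Positive values: 7.82, 4.29
  Negative values: -5.53
Step 2: mu+(X) = mu(P) = sum of positive atom values = 12.11
Step 3: mu-(X) = -mu(N) = sum of |negative atom values| = 5.53
Step 4: |mu|(X) = mu+(X) + mu-(X) = 12.11 + 5.53 = 17.64


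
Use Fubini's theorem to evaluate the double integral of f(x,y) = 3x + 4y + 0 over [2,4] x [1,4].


By Fubini, integrate in x first, then y.
Step 1: Fix y, integrate over x in [2,4]:
  integral(3x + 4y + 0, x=2..4)
  = 3*(4^2 - 2^2)/2 + (4y + 0)*(4 - 2)
  = 18 + (4y + 0)*2
  = 18 + 8y + 0
  = 18 + 8y
Step 2: Integrate over y in [1,4]:
  integral(18 + 8y, y=1..4)
  = 18*3 + 8*(4^2 - 1^2)/2
  = 54 + 60
  = 114


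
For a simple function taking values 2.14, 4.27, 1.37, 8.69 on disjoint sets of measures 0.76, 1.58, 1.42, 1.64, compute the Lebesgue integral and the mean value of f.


Step 1: Integral = sum(value_i * measure_i)
= 2.14*0.76 + 4.27*1.58 + 1.37*1.42 + 8.69*1.64
= 1.6264 + 6.7466 + 1.9454 + 14.2516
= 24.57
Step 2: Total measure of domain = 0.76 + 1.58 + 1.42 + 1.64 = 5.4
Step 3: Average value = 24.57 / 5.4 = 4.55


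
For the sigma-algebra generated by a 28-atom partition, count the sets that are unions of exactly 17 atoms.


Each element of F is a union of some subset of the 28 atoms.
Elements that are unions of exactly 17 atoms correspond to 17-element subsets of the 28 atoms.
Count = C(28, 17) = 28! / (17! * 11!) = 21474180.


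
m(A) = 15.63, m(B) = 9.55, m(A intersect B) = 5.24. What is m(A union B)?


By inclusion-exclusion: m(A u B) = m(A) + m(B) - m(A n B)
= 15.63 + 9.55 - 5.24
= 19.94


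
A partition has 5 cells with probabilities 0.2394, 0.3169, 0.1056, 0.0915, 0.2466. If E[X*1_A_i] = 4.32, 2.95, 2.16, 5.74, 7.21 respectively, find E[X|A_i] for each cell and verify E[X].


For each cell A_i: E[X|A_i] = E[X*1_A_i] / P(A_i)
Step 1: E[X|A_1] = 4.32 / 0.2394 = 18.045113
Step 2: E[X|A_2] = 2.95 / 0.3169 = 9.30893
Step 3: E[X|A_3] = 2.16 / 0.1056 = 20.454545
Step 4: E[X|A_4] = 5.74 / 0.0915 = 62.73224
Step 5: E[X|A_5] = 7.21 / 0.2466 = 29.237632
Verification: E[X] = sum E[X*1_A_i] = 4.32 + 2.95 + 2.16 + 5.74 + 7.21 = 22.38


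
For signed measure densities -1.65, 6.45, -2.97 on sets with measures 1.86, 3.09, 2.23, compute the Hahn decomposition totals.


Step 1: Compute signed measure on each set:
  Set 1: -1.65 * 1.86 = -3.069
  Set 2: 6.45 * 3.09 = 19.9305
  Set 3: -2.97 * 2.23 = -6.6231
Step 2: Total signed measure = (-3.069) + (19.9305) + (-6.6231)
     = 10.2384
Step 3: Positive part mu+(X) = sum of positive contributions = 19.9305
Step 4: Negative part mu-(X) = |sum of negative contributions| = 9.6921


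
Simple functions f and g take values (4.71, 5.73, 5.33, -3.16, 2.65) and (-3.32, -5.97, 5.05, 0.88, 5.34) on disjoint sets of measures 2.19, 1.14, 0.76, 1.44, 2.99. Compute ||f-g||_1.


Step 1: Compute differences f_i - g_i:
  4.71 - -3.32 = 8.03
  5.73 - -5.97 = 11.7
  5.33 - 5.05 = 0.28
  -3.16 - 0.88 = -4.04
  2.65 - 5.34 = -2.69
Step 2: Compute |diff|^1 * measure for each set:
  |8.03|^1 * 2.19 = 8.03 * 2.19 = 17.5857
  |11.7|^1 * 1.14 = 11.7 * 1.14 = 13.338
  |0.28|^1 * 0.76 = 0.28 * 0.76 = 0.2128
  |-4.04|^1 * 1.44 = 4.04 * 1.44 = 5.8176
  |-2.69|^1 * 2.99 = 2.69 * 2.99 = 8.0431
Step 3: Sum = 44.9972
Step 4: ||f-g||_1 = (44.9972)^(1/1) = 44.9972


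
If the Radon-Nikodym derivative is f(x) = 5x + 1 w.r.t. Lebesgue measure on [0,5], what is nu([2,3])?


nu(A) = integral_A (dnu/dmu) dmu = integral_2^3 (5x + 1) dx
Step 1: Antiderivative F(x) = (5/2)x^2 + 1x
Step 2: F(3) = (5/2)*3^2 + 1*3 = 22.5 + 3 = 25.5
Step 3: F(2) = (5/2)*2^2 + 1*2 = 10 + 2 = 12
Step 4: nu([2,3]) = F(3) - F(2) = 25.5 - 12 = 13.5


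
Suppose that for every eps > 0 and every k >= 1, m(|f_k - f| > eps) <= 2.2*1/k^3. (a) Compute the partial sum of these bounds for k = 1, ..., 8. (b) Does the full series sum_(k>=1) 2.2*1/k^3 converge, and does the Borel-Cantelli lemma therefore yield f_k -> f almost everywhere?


Step 1: List the terms 2.2*1/k^3 for k = 1 to 8:
  k=1: 2.2
  k=2: 0.275
  k=3: 0.081481
  k=4: 0.034375
  k=5: 0.0176
  k=6: 0.010185
  k=7: 0.006414
  k=8: 0.004297
Step 2: Partial sum = 2.2 + 0.275 + 0.081481 + 0.034375 + 0.0176 + 0.010185 + 0.006414 + 0.004297
     = 2.629353
Step 3: The full series sum_(k>=1) 2.2*1/k^3 converges (p-series with p = 3 > 1; a constant multiple of a convergent series converges).
Step 4: Fix eps > 0. Since sum_k m(|f_k - f| > eps) < infinity, the Borel-Cantelli lemma gives
        m(limsup_k {|f_k - f| > eps}) = 0, i.e. for a.e. x, |f_k(x) - f(x)| <= eps for all large k.
        Applying this with eps = 1/j for j = 1, 2, ... and intersecting the countably many full-measure sets,
        for a.e. x we get limsup_k |f_k(x) - f(x)| <= 1/j for every j, hence f_k -> f almost everywhere.
Conclusion: series converges; Borel-Cantelli yields f_k -> f a.e.


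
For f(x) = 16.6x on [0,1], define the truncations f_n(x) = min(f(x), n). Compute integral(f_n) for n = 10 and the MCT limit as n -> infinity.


f(x) = 16.6x on [0,1]; f_n(x) = min(16.6x, n). At n = 10:
Step 1: f(x) reaches 10 at x = 10/16.6 = 0.60241
Step 2: integral(f_10) = integral(16.6x, 0, 0.60241) + integral(10, 0.60241, 1)
       = 16.6*0.60241^2/2 + 10*(1 - 0.60241)
       = 3.012048 + 3.975904
       = 6.987952
Step 3: As n -> infinity, f_n increases to f, so by MCT integral(f_n) -> integral(f) = 16.6/2 = 8.3.
Convergence: integral(f_10) = 6.987952 -> 8.3 as n -> infinity


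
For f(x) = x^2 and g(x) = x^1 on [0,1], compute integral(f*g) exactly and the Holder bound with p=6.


Step 1: Exact integral of f*g = integral(x^3, 0, 1) = 1/4
     = 0.25
Step 2: Holder bound with p=6, q=1.2:
  ||f||_p = (integral x^12 dx)^(1/6) = (1/13)^(1/6) = 0.652143
  ||g||_q = (integral x^1.2 dx)^(1/1.2) = (1/2.2)^(1/1.2) = 0.518379
Step 3: Holder bound = ||f||_p * ||g||_q = 0.652143 * 0.518379 = 0.338057
Verification: 0.25 <= 0.338057 (Holder holds)


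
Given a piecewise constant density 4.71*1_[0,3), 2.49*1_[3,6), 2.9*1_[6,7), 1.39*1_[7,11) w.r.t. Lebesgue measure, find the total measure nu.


Integrate each piece of the Radon-Nikodym derivative:
Step 1: integral_0^3 4.71 dx = 4.71*(3-0) = 4.71*3 = 14.13
Step 2: integral_3^6 2.49 dx = 2.49*(6-3) = 2.49*3 = 7.47
Step 3: integral_6^7 2.9 dx = 2.9*(7-6) = 2.9*1 = 2.9
Step 4: integral_7^11 1.39 dx = 1.39*(11-7) = 1.39*4 = 5.56
Total: 14.13 + 7.47 + 2.9 + 5.56 = 30.06


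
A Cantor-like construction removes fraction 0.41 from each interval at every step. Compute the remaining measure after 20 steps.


Step 1: At each step, fraction remaining = 1 - 0.41 = 0.59
Step 2: After 20 steps, measure = (0.59)^20
Result = 2.612403e-05


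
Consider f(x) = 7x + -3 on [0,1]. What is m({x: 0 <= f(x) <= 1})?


f^(-1)([0, 1]) = {x : 0 <= 7x + -3 <= 1}
Solving: (0 - -3)/7 <= x <= (1 - -3)/7
= [0.428571, 0.571429]
Intersecting with [0,1]: [0.428571, 0.571429]
Measure = 0.571429 - 0.428571 = 0.142857


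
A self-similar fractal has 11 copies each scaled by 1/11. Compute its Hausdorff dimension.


For a self-similar set with N copies scaled by 1/r:
dim_H = log(N)/log(r) = log(11)/log(11)
= 2.397895/2.397895
= 1


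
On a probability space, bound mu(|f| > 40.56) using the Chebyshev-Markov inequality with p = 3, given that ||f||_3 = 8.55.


Chebyshev/Markov inequality: mu(|f| > eps) <= (||f||_p / eps)^p
Step 1: ||f||_3 / eps = 8.55 / 40.56 = 0.210799
Step 2: Raise to power p = 3:
  (0.210799)^3 = 0.009367
Step 3: Therefore mu(|f| > 40.56) <= 0.009367


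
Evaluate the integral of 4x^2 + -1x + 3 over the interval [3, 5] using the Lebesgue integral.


The Lebesgue integral of a Riemann-integrable function agrees with the Riemann integral.
Antiderivative F(x) = (4/3)x^3 + (-1/2)x^2 + 3x
F(5) = (4/3)*5^3 + (-1/2)*5^2 + 3*5
     = (4/3)*125 + (-1/2)*25 + 3*5
     = 166.666667 + -12.5 + 15
     = 169.166667
F(3) = 40.5
Integral = F(5) - F(3) = 169.166667 - 40.5 = 128.666667


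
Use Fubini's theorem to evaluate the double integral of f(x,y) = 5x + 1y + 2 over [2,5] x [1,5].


By Fubini, integrate in x first, then y.
Step 1: Fix y, integrate over x in [2,5]:
  integral(5x + 1y + 2, x=2..5)
  = 5*(5^2 - 2^2)/2 + (1y + 2)*(5 - 2)
  = 52.5 + (1y + 2)*3
  = 52.5 + 3y + 6
  = 58.5 + 3y
Step 2: Integrate over y in [1,5]:
  integral(58.5 + 3y, y=1..5)
  = 58.5*4 + 3*(5^2 - 1^2)/2
  = 234 + 36
  = 270


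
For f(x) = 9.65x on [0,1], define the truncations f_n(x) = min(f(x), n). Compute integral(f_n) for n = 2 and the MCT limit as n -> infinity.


f(x) = 9.65x on [0,1]; f_n(x) = min(9.65x, n). At n = 2:
Step 1: f(x) reaches 2 at x = 2/9.65 = 0.207254
Step 2: integral(f_2) = integral(9.65x, 0, 0.207254) + integral(2, 0.207254, 1)
       = 9.65*0.207254^2/2 + 2*(1 - 0.207254)
       = 0.207254 + 1.585492
       = 1.792746
Step 3: As n -> infinity, f_n increases to f, so by MCT integral(f_n) -> integral(f) = 9.65/2 = 4.825.
Convergence: integral(f_2) = 1.792746 -> 4.825 as n -> infinity


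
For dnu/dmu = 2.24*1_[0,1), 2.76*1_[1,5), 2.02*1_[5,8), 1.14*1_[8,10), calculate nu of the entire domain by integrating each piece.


Integrate each piece of the Radon-Nikodym derivative:
Step 1: integral_0^1 2.24 dx = 2.24*(1-0) = 2.24*1 = 2.24
Step 2: integral_1^5 2.76 dx = 2.76*(5-1) = 2.76*4 = 11.04
Step 3: integral_5^8 2.02 dx = 2.02*(8-5) = 2.02*3 = 6.06
Step 4: integral_8^10 1.14 dx = 1.14*(10-8) = 1.14*2 = 2.28
Total: 2.24 + 11.04 + 6.06 + 2.28 = 21.62


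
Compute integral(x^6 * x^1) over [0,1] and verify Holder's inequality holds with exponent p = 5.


Step 1: Exact integral of f*g = integral(x^7, 0, 1) = 1/8
     = 0.125
Step 2: Holder bound with p=5, q=1.25:
  ||f||_p = (integral x^30 dx)^(1/5) = (1/31)^(1/5) = 0.503185
  ||g||_q = (integral x^1.25 dx)^(1/1.25) = (1/2.25)^(1/1.25) = 0.522702
Step 3: Holder bound = ||f||_p * ||g||_q = 0.503185 * 0.522702 = 0.263016
Verification: 0.125 <= 0.263016 (Holder holds)


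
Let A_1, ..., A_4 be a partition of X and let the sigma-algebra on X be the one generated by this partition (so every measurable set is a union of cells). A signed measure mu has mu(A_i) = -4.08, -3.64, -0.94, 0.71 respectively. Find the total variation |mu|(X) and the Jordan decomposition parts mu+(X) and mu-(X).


Step 1: Every measurable set is a union of atoms (the cells / points), so a Hahn decomposition is
  obtained by grouping atoms by sign: P = union of atoms with mu > 0, N = union of the remaining atoms.
  Atoms in P (indices): 4;  atoms in N (indices): 1, 2, 3
  Positive values: 0.71
  Negative values: -4.08, -3.64, -0.94
Step 2: mu+(X) = mu(P) = sum of positive atom values = 0.71
Step 3: mu-(X) = -mu(N) = sum of |negative atom values| = 8.66
Step 4: |mu|(X) = mu+(X) + mu-(X) = 0.71 + 8.66 = 9.37


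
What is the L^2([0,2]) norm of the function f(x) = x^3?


Step 1: ||f||_2 = (integral_0^2 |x^3|^2 dx)^(1/2)
     = (integral_0^2 x^6 dx)^(1/2)
Step 2: integral_0^2 x^6 dx = [x^7/(7)] from 0 to 2 = 2^7/7
     = 128/7 = 18.285714
Step 3: ||f||_2 = (18.285714)^(1/2) = 4.27618
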